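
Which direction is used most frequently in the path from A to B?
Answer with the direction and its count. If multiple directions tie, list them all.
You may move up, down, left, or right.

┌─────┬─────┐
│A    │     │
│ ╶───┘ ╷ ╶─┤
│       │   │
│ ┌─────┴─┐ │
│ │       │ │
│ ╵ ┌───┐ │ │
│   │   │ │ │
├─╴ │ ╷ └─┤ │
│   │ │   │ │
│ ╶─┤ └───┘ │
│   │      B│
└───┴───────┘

Directions: down, right, right, right, up, right, down, right, down, down, down, down
Counts: {'down': 6, 'right': 5, 'up': 1}
Most common: down (6 times)

Solution:

┌─────┬─────┐
│A    │↱ ↓  │
│ ╶───┘ ╷ ╶─┤
│↳ → → ↑│↳ ↓│
│ ┌─────┴─┐ │
│ │       │↓│
│ ╵ ┌───┐ │ │
│   │   │ │↓│
├─╴ │ ╷ └─┤ │
│   │ │   │↓│
│ ╶─┤ └───┘ │
│   │      B│
└───┴───────┘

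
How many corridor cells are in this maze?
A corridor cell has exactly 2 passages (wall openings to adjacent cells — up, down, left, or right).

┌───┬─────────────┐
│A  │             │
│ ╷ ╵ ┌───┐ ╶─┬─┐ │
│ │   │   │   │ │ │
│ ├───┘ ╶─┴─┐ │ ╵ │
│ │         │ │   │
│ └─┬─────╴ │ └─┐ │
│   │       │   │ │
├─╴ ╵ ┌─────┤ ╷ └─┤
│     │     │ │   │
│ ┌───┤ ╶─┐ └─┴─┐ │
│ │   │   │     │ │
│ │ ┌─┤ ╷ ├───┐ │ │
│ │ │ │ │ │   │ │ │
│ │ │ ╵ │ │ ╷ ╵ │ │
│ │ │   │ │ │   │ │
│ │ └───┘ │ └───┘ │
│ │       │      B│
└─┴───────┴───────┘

Counting cells with exactly 2 passages:
Total corridor cells: 67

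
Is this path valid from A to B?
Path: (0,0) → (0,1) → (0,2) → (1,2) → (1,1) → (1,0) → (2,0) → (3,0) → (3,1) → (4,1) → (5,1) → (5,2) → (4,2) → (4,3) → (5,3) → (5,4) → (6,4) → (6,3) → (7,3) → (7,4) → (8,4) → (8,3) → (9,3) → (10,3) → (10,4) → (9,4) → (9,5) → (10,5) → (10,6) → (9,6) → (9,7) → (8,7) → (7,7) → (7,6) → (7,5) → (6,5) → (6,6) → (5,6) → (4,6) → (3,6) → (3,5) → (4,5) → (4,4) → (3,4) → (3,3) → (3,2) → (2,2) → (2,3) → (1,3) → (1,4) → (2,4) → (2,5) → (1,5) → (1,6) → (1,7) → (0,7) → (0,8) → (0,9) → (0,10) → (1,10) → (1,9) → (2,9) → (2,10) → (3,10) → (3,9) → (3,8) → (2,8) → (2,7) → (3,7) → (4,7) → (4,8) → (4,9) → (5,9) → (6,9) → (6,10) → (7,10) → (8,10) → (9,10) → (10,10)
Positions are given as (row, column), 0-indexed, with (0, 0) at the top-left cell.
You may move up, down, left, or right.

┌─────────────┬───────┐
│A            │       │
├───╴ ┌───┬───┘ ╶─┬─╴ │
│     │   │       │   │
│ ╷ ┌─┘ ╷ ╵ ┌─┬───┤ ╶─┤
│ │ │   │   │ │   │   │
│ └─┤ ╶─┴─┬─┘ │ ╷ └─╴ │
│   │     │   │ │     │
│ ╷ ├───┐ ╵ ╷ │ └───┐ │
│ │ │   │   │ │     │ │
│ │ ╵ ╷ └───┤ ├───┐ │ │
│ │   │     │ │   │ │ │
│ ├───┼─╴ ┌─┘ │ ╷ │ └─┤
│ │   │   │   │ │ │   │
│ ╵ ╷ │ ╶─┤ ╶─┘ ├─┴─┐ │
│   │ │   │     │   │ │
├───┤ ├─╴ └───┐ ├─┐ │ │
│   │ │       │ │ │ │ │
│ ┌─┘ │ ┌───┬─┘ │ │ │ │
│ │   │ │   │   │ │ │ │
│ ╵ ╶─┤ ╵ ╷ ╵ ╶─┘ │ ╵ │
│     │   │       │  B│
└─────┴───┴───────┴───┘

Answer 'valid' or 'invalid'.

Checking path validity:
Result: All consecutive moves are passable.

valid

Correct solution:

┌─────────────┬───────┐
│A → ↓        │↱ → → ↓│
├───╴ ┌───┬───┘ ╶─┬─╴ │
│↓ ← ↲│↱ ↓│↱ → ↑  │↓ ↲│
│ ╷ ┌─┘ ╷ ╵ ┌─┬───┤ ╶─┤
│↓│ │↱ ↑│↳ ↑│ │↓ ↰│↳ ↓│
│ └─┤ ╶─┴─┬─┘ │ ╷ └─╴ │
│↳ ↓│↑ ← ↰│↓ ↰│↓│↑ ← ↲│
│ ╷ ├───┐ ╵ ╷ │ └───┐ │
│ │↓│↱ ↓│↑ ↲│↑│↳ → ↓│ │
│ │ ╵ ╷ └───┤ ├───┐ │ │
│ │↳ ↑│↳ ↓  │↑│   │↓│ │
│ ├───┼─╴ ┌─┘ │ ╷ │ └─┤
│ │   │↓ ↲│↱ ↑│ │ │↳ ↓│
│ ╵ ╷ │ ╶─┤ ╶─┘ ├─┴─┐ │
│   │ │↳ ↓│↑ ← ↰│   │↓│
├───┤ ├─╴ └───┐ ├─┐ │ │
│   │ │↓ ↲    │↑│ │ │↓│
│ ┌─┘ │ ┌───┬─┘ │ │ │ │
│ │   │↓│↱ ↓│↱ ↑│ │ │↓│
│ ╵ ╶─┤ ╵ ╷ ╵ ╶─┘ │ ╵ │
│     │↳ ↑│↳ ↑    │  B│
└─────┴───┴───────┴───┘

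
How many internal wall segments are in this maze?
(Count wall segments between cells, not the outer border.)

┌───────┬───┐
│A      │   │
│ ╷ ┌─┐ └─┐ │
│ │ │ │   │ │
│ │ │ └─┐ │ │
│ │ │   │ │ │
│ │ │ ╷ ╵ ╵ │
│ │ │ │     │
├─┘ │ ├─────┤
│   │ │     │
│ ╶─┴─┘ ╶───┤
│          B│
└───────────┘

Counting internal wall segments:
Total internal walls: 25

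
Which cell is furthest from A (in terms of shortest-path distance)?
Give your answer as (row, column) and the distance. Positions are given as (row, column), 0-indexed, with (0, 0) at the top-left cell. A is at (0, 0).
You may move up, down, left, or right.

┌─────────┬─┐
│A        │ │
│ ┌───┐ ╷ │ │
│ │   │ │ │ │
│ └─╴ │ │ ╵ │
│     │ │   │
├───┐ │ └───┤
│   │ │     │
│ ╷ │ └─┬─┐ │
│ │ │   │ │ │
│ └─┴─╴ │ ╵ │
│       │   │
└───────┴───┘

Computing BFS distances from A to all cells:
Furthest cell: (4, 1)
Distance: 15 steps

Path from A to the furthest cell:

┌─────────┬─┐
│A        │ │
│ ┌───┐ ╷ │ │
│↓│   │ │ │ │
│ └─╴ │ │ ╵ │
│↳ → ↓│ │   │
├───┐ │ └───┤
│↱ ↓│↓│     │
│ ╷ │ └─┬─┐ │
│↑│B│↳ ↓│ │ │
│ └─┴─╴ │ ╵ │
│↑ ← ← ↲│   │
└───────┴───┘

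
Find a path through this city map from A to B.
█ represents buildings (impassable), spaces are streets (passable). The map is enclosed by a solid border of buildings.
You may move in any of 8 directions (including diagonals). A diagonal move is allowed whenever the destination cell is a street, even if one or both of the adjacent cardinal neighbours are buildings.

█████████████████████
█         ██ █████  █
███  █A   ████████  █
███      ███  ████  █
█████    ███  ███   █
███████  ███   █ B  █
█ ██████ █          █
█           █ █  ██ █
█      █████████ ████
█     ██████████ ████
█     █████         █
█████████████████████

Finding the shortest path from A to B:
Movement: 8-directional
Path length: 13 steps
Directions: down → down → down-right → down-right → down-right → right → right → up-right → right → right → right → right → up-right

Solution:

█████████████████████
█         ██ █████  █
███  █A   ████████  █
███   ↓  ███  ████  █
█████ ↘  ███  ███   █
███████↘ ███   █ B  █
█ ██████↘█  →→→→↗   █
█        →→↗█ █  ██ █
█      █████████ ████
█     ██████████ ████
█     █████         █
█████████████████████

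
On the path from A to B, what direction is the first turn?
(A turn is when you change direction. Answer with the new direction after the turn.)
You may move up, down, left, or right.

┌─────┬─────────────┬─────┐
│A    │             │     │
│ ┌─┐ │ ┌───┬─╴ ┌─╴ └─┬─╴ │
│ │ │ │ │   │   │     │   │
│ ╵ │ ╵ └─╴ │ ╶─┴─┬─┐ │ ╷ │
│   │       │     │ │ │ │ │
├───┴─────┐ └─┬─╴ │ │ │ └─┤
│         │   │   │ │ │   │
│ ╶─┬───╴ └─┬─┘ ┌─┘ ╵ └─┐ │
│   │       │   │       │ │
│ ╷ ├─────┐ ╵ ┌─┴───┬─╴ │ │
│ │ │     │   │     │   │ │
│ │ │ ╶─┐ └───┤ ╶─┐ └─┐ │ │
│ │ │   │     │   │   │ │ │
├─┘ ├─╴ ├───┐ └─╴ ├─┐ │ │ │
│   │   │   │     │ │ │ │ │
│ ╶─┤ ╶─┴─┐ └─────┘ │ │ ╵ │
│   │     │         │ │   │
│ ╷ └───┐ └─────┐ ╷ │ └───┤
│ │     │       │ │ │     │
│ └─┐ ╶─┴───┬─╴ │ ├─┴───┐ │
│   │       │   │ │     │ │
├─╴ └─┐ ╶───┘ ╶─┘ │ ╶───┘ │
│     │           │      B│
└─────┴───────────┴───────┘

Directions: right, right, down, down, right, up, up, right, right, right, right, down, left, down, right, right, down, left, down, left, down, left, up, left, up, left, left, left, left, down, right, down, down, down, left, down, right, down, right, down, right, down, right, right, right, up, right, up, left, left, left, up, left, left, up, right, up, left, up, right, right, down, right, right, down, right, right, up, left, up, right, right, down, right, down, down, down, right, right, down, down
First turn direction: down

Solution:

┌─────┬─────────────┬─────┐
│A → ↓│↱ → → → ↓    │     │
│ ┌─┐ │ ┌───┬─╴ ┌─╴ └─┬─╴ │
│ │ │↓│↑│   │↓ ↲│     │   │
│ ╵ │ ╵ └─╴ │ ╶─┴─┬─┐ │ ╷ │
│   │↳ ↑    │↳ → ↓│ │ │ │ │
├───┴─────┐ └─┬─╴ │ │ │ └─┤
│↓ ← ← ← ↰│   │↓ ↲│ │ │   │
│ ╶─┬───╴ └─┬─┘ ┌─┘ ╵ └─┐ │
│↳ ↓│    ↑ ↰│↓ ↲│       │ │
│ ╷ ├─────┐ ╵ ┌─┴───┬─╴ │ │
│ │↓│↱ → ↓│↑ ↲│↱ → ↓│   │ │
│ │ │ ╶─┐ └───┤ ╶─┐ └─┐ │ │
│ │↓│↑ ↰│↳ → ↓│↑ ↰│↳ ↓│ │ │
├─┘ ├─╴ ├───┐ └─╴ ├─┐ │ │ │
│↓ ↲│↱ ↑│   │↳ → ↑│ │↓│ │ │
│ ╶─┤ ╶─┴─┐ └─────┘ │ │ ╵ │
│↳ ↓│↑ ← ↰│         │↓│   │
│ ╷ └───┐ └─────┐ ╷ │ └───┤
│ │↳ ↓  │↑ ← ← ↰│ │ │↳ → ↓│
│ └─┐ ╶─┴───┬─╴ │ ├─┴───┐ │
│   │↳ ↓    │↱ ↑│ │     │↓│
├─╴ └─┐ ╶───┘ ╶─┘ │ ╶───┘ │
│     │↳ → → ↑    │      B│
└─────┴───────────┴───────┘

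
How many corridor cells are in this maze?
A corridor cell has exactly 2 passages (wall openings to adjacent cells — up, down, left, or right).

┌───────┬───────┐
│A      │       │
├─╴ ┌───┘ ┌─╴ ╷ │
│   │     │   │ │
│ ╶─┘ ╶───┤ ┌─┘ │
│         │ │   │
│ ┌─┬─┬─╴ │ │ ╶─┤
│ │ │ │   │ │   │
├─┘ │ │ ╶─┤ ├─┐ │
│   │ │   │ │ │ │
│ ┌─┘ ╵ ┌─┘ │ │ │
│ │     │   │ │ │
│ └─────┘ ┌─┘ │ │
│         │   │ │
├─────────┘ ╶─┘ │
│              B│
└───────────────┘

Counting cells with exactly 2 passages:
Total corridor cells: 48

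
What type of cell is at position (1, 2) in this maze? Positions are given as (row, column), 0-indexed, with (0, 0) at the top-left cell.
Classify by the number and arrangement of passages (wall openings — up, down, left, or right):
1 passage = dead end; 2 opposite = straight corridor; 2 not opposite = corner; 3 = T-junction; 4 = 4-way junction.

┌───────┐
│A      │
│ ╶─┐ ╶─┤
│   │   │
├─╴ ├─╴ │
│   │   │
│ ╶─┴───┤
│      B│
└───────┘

Checking cell at (1, 2):
Number of passages: 2
Cell type: corner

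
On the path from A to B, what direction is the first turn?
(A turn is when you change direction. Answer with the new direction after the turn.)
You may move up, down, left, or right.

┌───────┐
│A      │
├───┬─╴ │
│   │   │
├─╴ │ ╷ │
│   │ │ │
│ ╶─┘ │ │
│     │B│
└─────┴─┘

Directions: right, right, right, down, down, down
First turn direction: down

Solution:

┌───────┐
│A → → ↓│
├───┬─╴ │
│   │  ↓│
├─╴ │ ╷ │
│   │ │↓│
│ ╶─┘ │ │
│     │B│
└─────┴─┘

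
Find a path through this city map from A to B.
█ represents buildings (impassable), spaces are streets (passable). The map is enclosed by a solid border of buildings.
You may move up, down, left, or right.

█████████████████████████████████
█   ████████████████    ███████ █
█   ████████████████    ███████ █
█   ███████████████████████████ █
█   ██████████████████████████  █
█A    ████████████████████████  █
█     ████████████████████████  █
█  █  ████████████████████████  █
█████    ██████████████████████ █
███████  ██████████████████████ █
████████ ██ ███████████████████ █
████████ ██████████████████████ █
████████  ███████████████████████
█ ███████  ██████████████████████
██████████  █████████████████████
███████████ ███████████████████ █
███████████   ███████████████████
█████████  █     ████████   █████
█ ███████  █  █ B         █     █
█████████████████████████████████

Finding the shortest path from A to B:
Movement: cardinal only
Path length: 28 steps
Directions: down → right → right → right → down → right → down → right → right → down → right → down → down → down → right → down → right → down → right → down → down → right → down → right → right → right → down → right

Solution:

█████████████████████████████████
█   ████████████████    ███████ █
█   ████████████████    ███████ █
█   ███████████████████████████ █
█   ██████████████████████████  █
█A    ████████████████████████  █
█↳→→↓ ████████████████████████  █
█  █↳↓████████████████████████  █
█████↳→↓ ██████████████████████ █
███████↳↓██████████████████████ █
████████↓██ ███████████████████ █
████████↓██████████████████████ █
████████↳↓███████████████████████
█ ███████↳↓██████████████████████
██████████↳↓█████████████████████
███████████↓███████████████████ █
███████████↳↓ ███████████████████
█████████  █↳→→↓ ████████   █████
█ ███████  █  █↳B         █     █
█████████████████████████████████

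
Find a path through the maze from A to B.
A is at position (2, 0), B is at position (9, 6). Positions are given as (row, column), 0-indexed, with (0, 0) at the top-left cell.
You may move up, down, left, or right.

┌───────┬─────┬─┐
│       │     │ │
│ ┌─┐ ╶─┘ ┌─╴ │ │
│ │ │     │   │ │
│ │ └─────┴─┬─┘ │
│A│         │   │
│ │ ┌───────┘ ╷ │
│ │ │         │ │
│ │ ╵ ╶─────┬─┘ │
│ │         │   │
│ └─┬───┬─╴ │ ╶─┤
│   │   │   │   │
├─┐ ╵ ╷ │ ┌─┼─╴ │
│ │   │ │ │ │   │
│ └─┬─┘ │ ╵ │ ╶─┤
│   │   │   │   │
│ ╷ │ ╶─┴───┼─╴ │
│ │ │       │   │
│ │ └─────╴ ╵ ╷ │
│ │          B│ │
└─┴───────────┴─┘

Finding the shortest path from (2, 0) to (9, 6):
Path length: 17 steps
Directions: down → down → down → right → down → right → up → right → down → down → left → down → right → right → right → down → right

Solution:

┌───────┬─────┬─┐
│       │     │ │
│ ┌─┐ ╶─┘ ┌─╴ │ │
│ │ │     │   │ │
│ │ └─────┴─┬─┘ │
│A│         │   │
│ │ ┌───────┘ ╷ │
│↓│ │         │ │
│ │ ╵ ╶─────┬─┘ │
│↓│         │   │
│ └─┬───┬─╴ │ ╶─┤
│↳ ↓│↱ ↓│   │   │
├─┐ ╵ ╷ │ ┌─┼─╴ │
│ │↳ ↑│↓│ │ │   │
│ └─┬─┘ │ ╵ │ ╶─┤
│   │↓ ↲│   │   │
│ ╷ │ ╶─┴───┼─╴ │
│ │ │↳ → → ↓│   │
│ │ └─────╴ ╵ ╷ │
│ │        ↳ B│ │
└─┴───────────┴─┘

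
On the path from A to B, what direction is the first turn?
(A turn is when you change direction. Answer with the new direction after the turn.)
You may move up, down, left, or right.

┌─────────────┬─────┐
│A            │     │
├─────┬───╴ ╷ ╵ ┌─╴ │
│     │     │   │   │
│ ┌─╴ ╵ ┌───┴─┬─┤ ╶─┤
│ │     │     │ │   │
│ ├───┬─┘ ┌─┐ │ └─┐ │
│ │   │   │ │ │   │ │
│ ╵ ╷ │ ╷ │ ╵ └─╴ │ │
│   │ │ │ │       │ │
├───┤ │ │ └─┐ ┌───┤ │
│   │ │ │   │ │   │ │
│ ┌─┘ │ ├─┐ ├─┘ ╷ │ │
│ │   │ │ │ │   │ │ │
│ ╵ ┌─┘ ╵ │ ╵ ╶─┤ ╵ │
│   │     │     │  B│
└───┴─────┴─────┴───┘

Directions: right, right, right, right, right, right, down, right, up, right, right, down, left, down, right, down, down, down, down, down
First turn direction: down

Solution:

┌─────────────┬─────┐
│A → → → → → ↓│↱ → ↓│
├─────┬───╴ ╷ ╵ ┌─╴ │
│     │     │↳ ↑│↓ ↲│
│ ┌─╴ ╵ ┌───┴─┬─┤ ╶─┤
│ │     │     │ │↳ ↓│
│ ├───┬─┘ ┌─┐ │ └─┐ │
│ │   │   │ │ │   │↓│
│ ╵ ╷ │ ╷ │ ╵ └─╴ │ │
│   │ │ │ │       │↓│
├───┤ │ │ └─┐ ┌───┤ │
│   │ │ │   │ │   │↓│
│ ┌─┘ │ ├─┐ ├─┘ ╷ │ │
│ │   │ │ │ │   │ │↓│
│ ╵ ┌─┘ ╵ │ ╵ ╶─┤ ╵ │
│   │     │     │  B│
└───┴─────┴─────┴───┘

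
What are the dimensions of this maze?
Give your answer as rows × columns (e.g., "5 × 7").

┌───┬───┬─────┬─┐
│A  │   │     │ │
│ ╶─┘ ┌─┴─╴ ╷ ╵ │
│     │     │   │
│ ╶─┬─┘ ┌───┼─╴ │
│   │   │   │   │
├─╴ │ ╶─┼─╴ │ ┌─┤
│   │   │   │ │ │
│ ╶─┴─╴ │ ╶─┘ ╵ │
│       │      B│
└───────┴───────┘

Counting the maze dimensions:
Rows (vertical): 5
Columns (horizontal): 8
Dimensions: 5 × 8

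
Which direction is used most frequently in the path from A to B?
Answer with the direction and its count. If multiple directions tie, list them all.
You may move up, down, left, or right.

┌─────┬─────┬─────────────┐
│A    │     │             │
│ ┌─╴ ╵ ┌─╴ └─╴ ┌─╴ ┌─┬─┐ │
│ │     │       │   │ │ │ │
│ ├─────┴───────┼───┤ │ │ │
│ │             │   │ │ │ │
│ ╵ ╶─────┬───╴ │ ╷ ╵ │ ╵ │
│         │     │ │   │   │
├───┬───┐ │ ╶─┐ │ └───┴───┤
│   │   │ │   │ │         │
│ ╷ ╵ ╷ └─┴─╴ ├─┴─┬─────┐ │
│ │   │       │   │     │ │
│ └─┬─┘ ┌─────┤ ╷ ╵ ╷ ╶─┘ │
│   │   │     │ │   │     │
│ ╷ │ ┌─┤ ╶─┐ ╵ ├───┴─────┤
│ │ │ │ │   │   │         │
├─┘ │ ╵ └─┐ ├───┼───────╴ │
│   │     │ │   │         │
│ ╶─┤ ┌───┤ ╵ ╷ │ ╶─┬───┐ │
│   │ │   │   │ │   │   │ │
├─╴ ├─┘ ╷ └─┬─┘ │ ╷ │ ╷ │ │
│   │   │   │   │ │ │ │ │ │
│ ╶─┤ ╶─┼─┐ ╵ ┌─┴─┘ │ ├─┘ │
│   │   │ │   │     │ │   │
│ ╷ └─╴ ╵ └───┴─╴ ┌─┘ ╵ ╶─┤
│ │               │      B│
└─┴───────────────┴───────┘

Directions: down, down, down, right, up, right, right, right, right, right, right, down, left, left, down, right, down, left, left, left, up, left, down, left, up, left, down, down, right, down, down, left, down, right, down, left, down, right, down, right, right, right, right, right, right, right, up, right, up, up, left, up, right, right, right, right, down, down, down, left, down, right
Counts: {'down': 19, 'right': 24, 'up': 7, 'left': 12}
Most common: right (24 times)

Solution:

┌─────┬─────┬─────────────┐
│A    │     │             │
│ ┌─╴ ╵ ┌─╴ └─╴ ┌─╴ ┌─┬─┐ │
│↓│     │       │   │ │ │ │
│ ├─────┴───────┼───┤ │ │ │
│↓│↱ → → → → → ↓│   │ │ │ │
│ ╵ ╶─────┬───╴ │ ╷ ╵ │ ╵ │
│↳ ↑      │↓ ← ↲│ │   │   │
├───┬───┐ │ ╶─┐ │ └───┴───┤
│↓ ↰│↓ ↰│ │↳ ↓│ │         │
│ ╷ ╵ ╷ └─┴─╴ ├─┴─┬─────┐ │
│↓│↑ ↲│↑ ← ← ↲│   │     │ │
│ └─┬─┘ ┌─────┤ ╷ ╵ ╷ ╶─┘ │
│↳ ↓│   │     │ │   │     │
│ ╷ │ ┌─┤ ╶─┐ ╵ ├───┴─────┤
│ │↓│ │ │   │   │         │
├─┘ │ ╵ └─┐ ├───┼───────╴ │
│↓ ↲│     │ │   │↱ → → → ↓│
│ ╶─┤ ┌───┤ ╵ ╷ │ ╶─┬───┐ │
│↳ ↓│ │   │   │ │↑ ↰│   │↓│
├─╴ ├─┘ ╷ └─┬─┘ │ ╷ │ ╷ │ │
│↓ ↲│   │   │   │ │↑│ │ │↓│
│ ╶─┤ ╶─┼─┐ ╵ ┌─┴─┘ │ ├─┘ │
│↳ ↓│   │ │   │  ↱ ↑│ │↓ ↲│
│ ╷ └─╴ ╵ └───┴─╴ ┌─┘ ╵ ╶─┤
│ │↳ → → → → → → ↑│    ↳ B│
└─┴───────────────┴───────┘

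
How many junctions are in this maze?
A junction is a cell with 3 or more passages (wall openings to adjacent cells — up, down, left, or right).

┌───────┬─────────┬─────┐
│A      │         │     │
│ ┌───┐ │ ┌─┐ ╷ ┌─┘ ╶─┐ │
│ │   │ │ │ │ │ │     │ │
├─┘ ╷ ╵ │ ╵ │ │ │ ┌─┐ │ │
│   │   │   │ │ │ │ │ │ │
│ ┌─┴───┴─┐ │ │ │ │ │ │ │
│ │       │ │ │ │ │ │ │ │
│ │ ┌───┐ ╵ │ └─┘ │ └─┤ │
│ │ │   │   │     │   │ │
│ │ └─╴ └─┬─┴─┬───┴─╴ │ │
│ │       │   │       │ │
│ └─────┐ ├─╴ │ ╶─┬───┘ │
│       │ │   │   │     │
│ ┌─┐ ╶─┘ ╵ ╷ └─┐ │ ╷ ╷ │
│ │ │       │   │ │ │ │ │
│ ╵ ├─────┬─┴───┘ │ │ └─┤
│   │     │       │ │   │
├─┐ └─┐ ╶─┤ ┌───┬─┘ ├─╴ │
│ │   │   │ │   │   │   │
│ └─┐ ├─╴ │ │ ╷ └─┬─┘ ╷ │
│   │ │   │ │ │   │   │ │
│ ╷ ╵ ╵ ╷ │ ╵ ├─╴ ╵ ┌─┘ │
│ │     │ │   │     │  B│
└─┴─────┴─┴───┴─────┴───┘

Checking each cell for number of passages:

Junctions found (3+ passages):
  (0, 6): 3 passages
  (0, 7): 3 passages
  (1, 9): 3 passages
  (2, 5): 3 passages
  (5, 3): 3 passages
  (6, 0): 3 passages
  (6, 2): 3 passages
  (6, 6): 3 passages
  (6, 10): 3 passages
  (6, 11): 3 passages
  (7, 4): 3 passages
  (8, 1): 3 passages
  (8, 3): 3 passages
  (9, 11): 3 passages
  (10, 0): 3 passages
  (10, 4): 3 passages
  (11, 2): 3 passages
  (11, 8): 3 passages
Total junctions: 18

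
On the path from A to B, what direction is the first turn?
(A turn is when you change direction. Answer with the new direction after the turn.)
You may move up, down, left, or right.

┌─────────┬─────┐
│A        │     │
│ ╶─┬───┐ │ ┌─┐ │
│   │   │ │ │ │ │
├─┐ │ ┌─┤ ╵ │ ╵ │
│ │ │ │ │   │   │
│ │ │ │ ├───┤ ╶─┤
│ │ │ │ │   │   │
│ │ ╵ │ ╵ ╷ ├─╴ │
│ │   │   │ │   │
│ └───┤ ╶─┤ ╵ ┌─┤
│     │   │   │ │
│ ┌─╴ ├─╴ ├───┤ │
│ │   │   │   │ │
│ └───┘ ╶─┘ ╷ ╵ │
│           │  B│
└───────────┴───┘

Directions: right, right, right, right, down, down, right, up, up, right, right, down, down, left, down, right, down, left, down, left, up, up, left, down, left, down, right, down, left, down, right, right, up, right, down, right
First turn direction: down

Solution:

┌─────────┬─────┐
│A → → → ↓│↱ → ↓│
│ ╶─┬───┐ │ ┌─┐ │
│   │   │↓│↑│ │↓│
├─┐ │ ┌─┤ ╵ │ ╵ │
│ │ │ │ │↳ ↑│↓ ↲│
│ │ │ │ ├───┤ ╶─┤
│ │ │ │ │↓ ↰│↳ ↓│
│ │ ╵ │ ╵ ╷ ├─╴ │
│ │   │↓ ↲│↑│↓ ↲│
│ └───┤ ╶─┤ ╵ ┌─┤
│     │↳ ↓│↑ ↲│ │
│ ┌─╴ ├─╴ ├───┤ │
│ │   │↓ ↲│↱ ↓│ │
│ └───┘ ╶─┘ ╷ ╵ │
│      ↳ → ↑│↳ B│
└───────────┴───┘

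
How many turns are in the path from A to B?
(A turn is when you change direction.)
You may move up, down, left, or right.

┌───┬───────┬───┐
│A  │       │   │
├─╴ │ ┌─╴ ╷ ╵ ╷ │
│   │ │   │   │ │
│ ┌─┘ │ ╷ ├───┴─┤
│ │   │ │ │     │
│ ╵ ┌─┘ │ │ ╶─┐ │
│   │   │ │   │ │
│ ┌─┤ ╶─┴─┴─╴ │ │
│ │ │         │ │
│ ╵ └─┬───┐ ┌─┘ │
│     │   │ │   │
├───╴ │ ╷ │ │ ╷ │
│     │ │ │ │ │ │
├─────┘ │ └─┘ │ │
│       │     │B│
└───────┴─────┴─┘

Directions: right, down, left, down, down, right, up, right, up, up, right, right, down, left, down, down, left, down, right, right, right, right, up, left, up, right, right, down, down, down, down, down
Number of turns: 19

Solution:

┌───┬───────┬───┐
│A ↓│↱ → ↓  │   │
├─╴ │ ┌─╴ ╷ ╵ ╷ │
│↓ ↲│↑│↓ ↲│   │ │
│ ┌─┘ │ ╷ ├───┴─┤
│↓│↱ ↑│↓│ │↱ → ↓│
│ ╵ ┌─┘ │ │ ╶─┐ │
│↳ ↑│↓ ↲│ │↑ ↰│↓│
│ ┌─┤ ╶─┴─┴─╴ │ │
│ │ │↳ → → → ↑│↓│
│ ╵ └─┬───┐ ┌─┘ │
│     │   │ │  ↓│
├───╴ │ ╷ │ │ ╷ │
│     │ │ │ │ │↓│
├─────┘ │ └─┘ │ │
│       │     │B│
└───────┴─────┴─┘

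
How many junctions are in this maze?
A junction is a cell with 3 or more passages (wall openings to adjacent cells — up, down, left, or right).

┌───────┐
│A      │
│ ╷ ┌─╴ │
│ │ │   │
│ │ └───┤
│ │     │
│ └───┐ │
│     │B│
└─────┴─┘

Checking each cell for number of passages:

Junctions found (3+ passages):
  (0, 1): 3 passages
Total junctions: 1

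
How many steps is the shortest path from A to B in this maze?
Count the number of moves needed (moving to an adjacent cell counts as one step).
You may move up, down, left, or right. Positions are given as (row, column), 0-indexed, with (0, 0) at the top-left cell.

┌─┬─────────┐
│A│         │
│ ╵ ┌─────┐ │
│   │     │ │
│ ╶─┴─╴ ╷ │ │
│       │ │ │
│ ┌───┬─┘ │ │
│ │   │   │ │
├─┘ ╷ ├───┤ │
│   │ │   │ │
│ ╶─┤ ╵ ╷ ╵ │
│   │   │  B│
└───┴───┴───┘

Using BFS to find shortest path:
Start: (0, 0), End: (5, 5)
Path found:
(0,0) → (1,0) → (1,1) → (0,1) → (0,2) → (0,3) → (0,4) → (0,5) → (1,5) → (2,5) → (3,5) → (4,5) → (5,5)
Number of steps: 12

Solution:

┌─┬─────────┐
│A│↱ → → → ↓│
│ ╵ ┌─────┐ │
│↳ ↑│     │↓│
│ ╶─┴─╴ ╷ │ │
│       │ │↓│
│ ┌───┬─┘ │ │
│ │   │   │↓│
├─┘ ╷ ├───┤ │
│   │ │   │↓│
│ ╶─┤ ╵ ╷ ╵ │
│   │   │  B│
└───┴───┴───┘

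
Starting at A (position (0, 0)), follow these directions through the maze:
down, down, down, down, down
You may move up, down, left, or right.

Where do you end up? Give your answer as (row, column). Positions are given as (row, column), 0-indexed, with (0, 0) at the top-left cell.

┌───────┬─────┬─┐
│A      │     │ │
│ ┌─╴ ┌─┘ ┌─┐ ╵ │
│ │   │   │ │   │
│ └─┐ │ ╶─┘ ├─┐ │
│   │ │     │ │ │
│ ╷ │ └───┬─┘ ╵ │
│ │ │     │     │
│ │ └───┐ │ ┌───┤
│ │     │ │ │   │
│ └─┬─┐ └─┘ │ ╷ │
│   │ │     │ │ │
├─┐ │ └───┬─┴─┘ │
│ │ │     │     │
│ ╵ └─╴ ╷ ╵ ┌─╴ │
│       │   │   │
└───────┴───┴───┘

Following directions step by step:
Start: (0, 0)
  down: (0, 0) → (1, 0)
  down: (1, 0) → (2, 0)
  down: (2, 0) → (3, 0)
  down: (3, 0) → (4, 0)
  down: (4, 0) → (5, 0)
Final position: (5, 0)

Path taken:

┌───────┬─────┬─┐
│A      │     │ │
│ ┌─╴ ┌─┘ ┌─┐ ╵ │
│↓│   │   │ │   │
│ └─┐ │ ╶─┘ ├─┐ │
│↓  │ │     │ │ │
│ ╷ │ └───┬─┘ ╵ │
│↓│ │     │     │
│ │ └───┐ │ ┌───┤
│↓│     │ │ │   │
│ └─┬─┐ └─┘ │ ╷ │
│B  │ │     │ │ │
├─┐ │ └───┬─┴─┘ │
│ │ │     │     │
│ ╵ └─╴ ╷ ╵ ┌─╴ │
│       │   │   │
└───────┴───┴───┘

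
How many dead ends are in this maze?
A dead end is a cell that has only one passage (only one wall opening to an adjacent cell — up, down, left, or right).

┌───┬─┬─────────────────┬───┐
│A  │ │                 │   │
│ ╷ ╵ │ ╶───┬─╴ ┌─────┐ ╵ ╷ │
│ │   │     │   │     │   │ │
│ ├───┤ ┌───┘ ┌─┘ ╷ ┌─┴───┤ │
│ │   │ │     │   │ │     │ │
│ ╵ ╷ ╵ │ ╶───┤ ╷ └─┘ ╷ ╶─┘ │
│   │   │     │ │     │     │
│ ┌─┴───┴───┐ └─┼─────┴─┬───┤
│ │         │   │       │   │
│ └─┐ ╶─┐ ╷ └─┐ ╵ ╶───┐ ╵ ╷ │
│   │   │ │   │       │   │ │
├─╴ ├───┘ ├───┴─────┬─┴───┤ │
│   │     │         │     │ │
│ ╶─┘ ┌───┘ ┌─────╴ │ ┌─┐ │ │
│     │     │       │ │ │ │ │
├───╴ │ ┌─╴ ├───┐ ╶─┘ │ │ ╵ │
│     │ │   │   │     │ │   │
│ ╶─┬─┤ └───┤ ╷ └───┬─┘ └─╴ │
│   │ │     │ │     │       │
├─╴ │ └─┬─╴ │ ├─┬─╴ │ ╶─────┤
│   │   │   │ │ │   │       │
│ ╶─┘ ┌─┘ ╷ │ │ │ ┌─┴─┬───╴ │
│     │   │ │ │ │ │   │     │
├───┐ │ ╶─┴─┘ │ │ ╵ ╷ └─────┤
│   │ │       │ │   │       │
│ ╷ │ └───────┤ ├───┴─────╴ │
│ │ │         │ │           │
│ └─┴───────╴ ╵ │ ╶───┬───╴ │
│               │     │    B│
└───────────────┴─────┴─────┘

Checking each cell for number of passages:

Dead ends found at positions:
  (0, 2)
  (1, 5)
  (1, 10)
  (2, 9)
  (2, 12)
  (3, 7)
  (4, 1)
  (5, 3)
  (5, 6)
  (5, 10)
  (7, 6)
  (7, 11)
  (8, 4)
  (9, 2)
  (10, 3)
  (10, 7)
  (11, 5)
  (11, 11)
  (13, 1)
  (14, 10)
  (14, 11)
Total dead ends: 21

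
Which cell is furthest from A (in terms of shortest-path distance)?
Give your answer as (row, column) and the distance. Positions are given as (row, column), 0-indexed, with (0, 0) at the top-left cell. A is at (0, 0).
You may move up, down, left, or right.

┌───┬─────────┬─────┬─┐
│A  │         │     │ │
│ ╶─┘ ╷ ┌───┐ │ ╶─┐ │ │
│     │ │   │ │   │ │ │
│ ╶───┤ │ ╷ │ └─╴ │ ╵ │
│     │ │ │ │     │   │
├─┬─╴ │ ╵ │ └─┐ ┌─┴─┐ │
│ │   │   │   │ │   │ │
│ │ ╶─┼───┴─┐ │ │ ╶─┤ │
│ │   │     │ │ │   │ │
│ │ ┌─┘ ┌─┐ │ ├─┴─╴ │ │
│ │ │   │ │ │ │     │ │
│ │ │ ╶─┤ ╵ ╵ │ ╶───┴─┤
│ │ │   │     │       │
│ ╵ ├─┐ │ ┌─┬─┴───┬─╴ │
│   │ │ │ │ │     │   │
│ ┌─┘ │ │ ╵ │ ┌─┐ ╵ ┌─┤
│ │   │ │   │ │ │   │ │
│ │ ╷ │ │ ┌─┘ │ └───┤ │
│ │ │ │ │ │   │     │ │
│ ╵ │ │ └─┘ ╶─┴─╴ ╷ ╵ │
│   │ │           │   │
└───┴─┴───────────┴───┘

Computing BFS distances from A to all cells:
Furthest cell: (3, 9)
Distance: 54 steps

Path from A to the furthest cell:

┌───┬─────────┬─────┬─┐
│A  │↱ ↓      │     │ │
│ ╶─┘ ╷ ┌───┐ │ ╶─┐ │ │
│↳ → ↑│↓│↱ ↓│ │   │ │ │
│ ╶───┤ │ ╷ │ └─╴ │ ╵ │
│     │↓│↑│↓│     │   │
├─┬─╴ │ ╵ │ └─┐ ┌─┴─┐ │
│ │   │↳ ↑│↳ ↓│ │↱ B│ │
│ │ ╶─┼───┴─┐ │ │ ╶─┤ │
│ │   │↓ ← ↰│↓│ │↑ ↰│ │
│ │ ┌─┘ ┌─┐ │ ├─┴─╴ │ │
│ │ │↓ ↲│ │↑│↓│↱ → ↑│ │
│ │ │ ╶─┤ ╵ ╵ │ ╶───┴─┤
│ │ │↳ ↓│  ↑ ↲│↑ ← ← ↰│
│ ╵ ├─┐ │ ┌─┬─┴───┬─╴ │
│   │ │↓│ │ │↱ → ↓│↱ ↑│
│ ┌─┘ │ │ ╵ │ ┌─┐ ╵ ┌─┤
│ │   │↓│   │↑│ │↳ ↑│ │
│ │ ╷ │ │ ┌─┘ │ └───┤ │
│ │ │ │↓│ │↱ ↑│     │ │
│ ╵ │ │ └─┘ ╶─┴─╴ ╷ ╵ │
│   │ │↳ → ↑      │   │
└───┴─┴───────────┴───┘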